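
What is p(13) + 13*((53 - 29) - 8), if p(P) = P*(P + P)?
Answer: 546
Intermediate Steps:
p(P) = 2*P² (p(P) = P*(2*P) = 2*P²)
p(13) + 13*((53 - 29) - 8) = 2*13² + 13*((53 - 29) - 8) = 2*169 + 13*(24 - 8) = 338 + 13*16 = 338 + 208 = 546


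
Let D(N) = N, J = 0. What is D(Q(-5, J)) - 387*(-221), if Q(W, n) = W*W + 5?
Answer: 85557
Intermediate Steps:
Q(W, n) = 5 + W**2 (Q(W, n) = W**2 + 5 = 5 + W**2)
D(Q(-5, J)) - 387*(-221) = (5 + (-5)**2) - 387*(-221) = (5 + 25) + 85527 = 30 + 85527 = 85557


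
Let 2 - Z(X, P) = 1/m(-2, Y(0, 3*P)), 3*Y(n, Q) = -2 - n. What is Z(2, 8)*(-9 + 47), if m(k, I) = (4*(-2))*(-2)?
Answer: 589/8 ≈ 73.625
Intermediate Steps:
Y(n, Q) = -⅔ - n/3 (Y(n, Q) = (-2 - n)/3 = -⅔ - n/3)
m(k, I) = 16 (m(k, I) = -8*(-2) = 16)
Z(X, P) = 31/16 (Z(X, P) = 2 - 1/16 = 31/16)
Z(2, 8)*(-9 + 47) = 31*(-9 + 47)/16 = (31/16)*38 = 589/8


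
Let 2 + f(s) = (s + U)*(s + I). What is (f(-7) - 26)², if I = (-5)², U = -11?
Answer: 123904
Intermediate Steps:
I = 25
f(s) = -2 + (-11 + s)*(25 + s) (f(s) = -2 + (s - 11)*(s + 25) = -2 + (-11 + s)*(25 + s))
(f(-7) - 26)² = ((-277 + (-7)² + 14*(-7)) - 26)² = ((-277 + 49 - 98) - 26)² = (-326 - 26)² = (-352)² = 123904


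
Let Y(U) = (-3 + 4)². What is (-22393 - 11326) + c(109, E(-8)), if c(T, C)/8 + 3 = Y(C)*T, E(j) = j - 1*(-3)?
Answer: -32871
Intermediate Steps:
Y(U) = 1 (Y(U) = 1² = 1)
E(j) = 3 + j (E(j) = j + 3 = 3 + j)
c(T, C) = -24 + 8*T (c(T, C) = -24 + 8*(1*T) = -24 + 8*T)
(-22393 - 11326) + c(109, E(-8)) = (-22393 - 11326) + (-24 + 8*109) = -33719 + (-24 + 872) = -33719 + 848 = -32871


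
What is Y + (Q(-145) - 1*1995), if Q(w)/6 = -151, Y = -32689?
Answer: -35590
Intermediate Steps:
Q(w) = -906 (Q(w) = 6*(-151) = -906)
Y + (Q(-145) - 1*1995) = -32689 + (-906 - 1*1995) = -32689 + (-906 - 1995) = -32689 - 2901 = -35590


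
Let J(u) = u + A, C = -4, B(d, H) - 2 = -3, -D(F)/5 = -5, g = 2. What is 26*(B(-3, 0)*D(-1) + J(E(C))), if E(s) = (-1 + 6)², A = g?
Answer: 52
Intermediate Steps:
D(F) = 25 (D(F) = -5*(-5) = 25)
B(d, H) = -1 (B(d, H) = 2 - 3 = -1)
A = 2
E(s) = 25 (E(s) = 5² = 25)
J(u) = 2 + u (J(u) = u + 2 = 2 + u)
26*(B(-3, 0)*D(-1) + J(E(C))) = 26*(-1*25 + (2 + 25)) = 26*(-25 + 27) = 26*2 = 52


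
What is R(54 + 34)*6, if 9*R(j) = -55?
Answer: -110/3 ≈ -36.667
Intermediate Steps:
R(j) = -55/9 (R(j) = (⅑)*(-55) = -55/9)
R(54 + 34)*6 = -55/9*6 = -110/3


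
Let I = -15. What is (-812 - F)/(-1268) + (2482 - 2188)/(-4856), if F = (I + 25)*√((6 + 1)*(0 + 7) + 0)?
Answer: 488775/769676 ≈ 0.63504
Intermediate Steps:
F = 70 (F = (-15 + 25)*√((6 + 1)*(0 + 7) + 0) = 10*√(7*7 + 0) = 10*√(49 + 0) = 10*√49 = 10*7 = 70)
(-812 - F)/(-1268) + (2482 - 2188)/(-4856) = (-812 - 1*70)/(-1268) + (2482 - 2188)/(-4856) = (-812 - 70)*(-1/1268) + 294*(-1/4856) = -882*(-1/1268) - 147/2428 = 441/634 - 147/2428 = 488775/769676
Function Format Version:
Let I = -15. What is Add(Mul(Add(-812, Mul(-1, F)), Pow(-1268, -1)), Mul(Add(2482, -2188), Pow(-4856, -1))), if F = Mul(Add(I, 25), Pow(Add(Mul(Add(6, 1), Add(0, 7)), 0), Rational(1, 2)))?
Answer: Rational(488775, 769676) ≈ 0.63504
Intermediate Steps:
F = 70 (F = Mul(Add(-15, 25), Pow(Add(Mul(Add(6, 1), Add(0, 7)), 0), Rational(1, 2))) = Mul(10, Pow(Add(Mul(7, 7), 0), Rational(1, 2))) = Mul(10, Pow(Add(49, 0), Rational(1, 2))) = Mul(10, Pow(49, Rational(1, 2))) = Mul(10, 7) = 70)
Add(Mul(Add(-812, Mul(-1, F)), Pow(-1268, -1)), Mul(Add(2482, -2188), Pow(-4856, -1))) = Add(Mul(Add(-812, Mul(-1, 70)), Pow(-1268, -1)), Mul(Add(2482, -2188), Pow(-4856, -1))) = Add(Mul(Add(-812, -70), Rational(-1, 1268)), Mul(294, Rational(-1, 4856))) = Add(Mul(-882, Rational(-1, 1268)), Rational(-147, 2428)) = Add(Rational(441, 634), Rational(-147, 2428)) = Rational(488775, 769676)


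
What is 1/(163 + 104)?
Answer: 1/267 ≈ 0.0037453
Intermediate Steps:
1/(163 + 104) = 1/267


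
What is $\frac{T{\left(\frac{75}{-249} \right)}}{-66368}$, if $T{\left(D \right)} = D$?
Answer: $\frac{25}{5508544} \approx 4.5384 \cdot 10^{-6}$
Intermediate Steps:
$\frac{T{\left(\frac{75}{-249} \right)}}{-66368} = \frac{75 \frac{1}{-249}}{-66368} = 75 \left(- \frac{1}{249}\right) \left(- \frac{1}{66368}\right) = \left(- \frac{25}{83}\right) \left(- \frac{1}{66368}\right) = \frac{25}{5508544}$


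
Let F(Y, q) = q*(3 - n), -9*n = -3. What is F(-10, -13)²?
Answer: 10816/9 ≈ 1201.8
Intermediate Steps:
n = ⅓ (n = -⅑*(-3) = ⅓ ≈ 0.33333)
F(Y, q) = 8*q/3 (F(Y, q) = q*(3 - 1*⅓) = q*(3 - ⅓) = q*(8/3) = 8*q/3)
F(-10, -13)² = ((8/3)*(-13))² = (-104/3)² = 10816/9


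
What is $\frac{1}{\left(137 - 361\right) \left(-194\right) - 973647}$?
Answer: $- \frac{1}{930191} \approx -1.075 \cdot 10^{-6}$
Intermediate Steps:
$\frac{1}{\left(137 - 361\right) \left(-194\right) - 973647} = \frac{1}{\left(-224\right) \left(-194\right) - 973647} = \frac{1}{43456 - 973647} = \frac{1}{-930191} = - \frac{1}{930191}$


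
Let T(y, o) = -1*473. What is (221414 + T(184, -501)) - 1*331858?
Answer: -110917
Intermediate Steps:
T(y, o) = -473
(221414 + T(184, -501)) - 1*331858 = (221414 - 473) - 1*331858 = 220941 - 331858 = -110917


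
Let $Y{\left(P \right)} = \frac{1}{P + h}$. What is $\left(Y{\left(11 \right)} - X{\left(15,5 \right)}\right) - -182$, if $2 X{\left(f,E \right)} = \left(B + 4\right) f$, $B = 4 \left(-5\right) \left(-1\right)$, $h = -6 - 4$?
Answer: $3$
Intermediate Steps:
$h = -10$ ($h = -6 - 4 = -10$)
$B = 20$ ($B = \left(-20\right) \left(-1\right) = 20$)
$Y{\left(P \right)} = \frac{1}{-10 + P}$ ($Y{\left(P \right)} = \frac{1}{P - 10} = \frac{1}{-10 + P}$)
$X{\left(f,E \right)} = 12 f$ ($X{\left(f,E \right)} = \frac{\left(20 + 4\right) f}{2} = \frac{24 f}{2} = 12 f$)
$\left(Y{\left(11 \right)} - X{\left(15,5 \right)}\right) - -182 = \left(\frac{1}{-10 + 11} - 12 \cdot 15\right) - -182 = \left(1^{-1} - 180\right) + 182 = \left(1 - 180\right) + 182 = -179 + 182 = 3$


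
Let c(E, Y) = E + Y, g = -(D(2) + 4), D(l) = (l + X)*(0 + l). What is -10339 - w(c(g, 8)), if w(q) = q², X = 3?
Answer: -10375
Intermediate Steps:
D(l) = l*(3 + l) (D(l) = (l + 3)*(0 + l) = (3 + l)*l = l*(3 + l))
g = -14 (g = -(2*(3 + 2) + 4) = -(2*5 + 4) = -(10 + 4) = -1*14 = -14)
-10339 - w(c(g, 8)) = -10339 - (-14 + 8)² = -10339 - 1*(-6)² = -10339 - 1*36 = -10339 - 36 = -10375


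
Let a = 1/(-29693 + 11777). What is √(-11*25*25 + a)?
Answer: I*√551689631979/8958 ≈ 82.916*I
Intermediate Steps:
a = -1/17916 (a = 1/(-17916) = -1/17916 ≈ -5.5816e-5)
√(-11*25*25 + a) = √(-11*25*25 - 1/17916) = √(-275*25 - 1/17916) = √(-6875 - 1/17916) = √(-123172501/17916) = I*√551689631979/8958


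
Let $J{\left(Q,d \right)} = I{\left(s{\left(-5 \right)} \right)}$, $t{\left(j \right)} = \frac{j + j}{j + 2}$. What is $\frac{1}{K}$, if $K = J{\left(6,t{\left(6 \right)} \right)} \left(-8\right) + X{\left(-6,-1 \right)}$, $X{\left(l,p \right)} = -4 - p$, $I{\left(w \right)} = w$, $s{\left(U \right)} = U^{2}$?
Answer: $- \frac{1}{203} \approx -0.0049261$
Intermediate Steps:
$t{\left(j \right)} = \frac{2 j}{2 + j}$
$J{\left(Q,d \right)} = 25$ ($J{\left(Q,d \right)} = \left(-5\right)^{2} = 25$)
$K = -203$ ($K = 25 \left(-8\right) - 3 = -200 + \left(-4 + 1\right) = -200 - 3 = -203$)
$\frac{1}{K} = \frac{1}{-203} = - \frac{1}{203}$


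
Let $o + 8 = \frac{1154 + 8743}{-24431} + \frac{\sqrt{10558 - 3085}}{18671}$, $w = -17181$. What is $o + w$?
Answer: $- \frac{419954356}{24431} + \frac{\sqrt{7473}}{18671} \approx -17189.0$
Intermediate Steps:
$o = - \frac{205345}{24431} + \frac{\sqrt{7473}}{18671}$ ($o = -8 + \left(\frac{1154 + 8743}{-24431} + \frac{\sqrt{10558 - 3085}}{18671}\right) = -8 + \left(9897 \left(- \frac{1}{24431}\right) + \sqrt{7473} \cdot \frac{1}{18671}\right) = -8 - \left(\frac{9897}{24431} - \frac{\sqrt{7473}}{18671}\right) = - \frac{205345}{24431} + \frac{\sqrt{7473}}{18671} \approx -8.4005$)
$o + w = \left(- \frac{205345}{24431} + \frac{\sqrt{7473}}{18671}\right) - 17181 = - \frac{419954356}{24431} + \frac{\sqrt{7473}}{18671}$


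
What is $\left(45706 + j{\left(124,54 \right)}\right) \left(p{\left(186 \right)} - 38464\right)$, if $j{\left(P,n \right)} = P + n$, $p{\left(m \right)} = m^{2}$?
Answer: $-177479312$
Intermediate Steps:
$\left(45706 + j{\left(124,54 \right)}\right) \left(p{\left(186 \right)} - 38464\right) = \left(45706 + \left(124 + 54\right)\right) \left(186^{2} - 38464\right) = \left(45706 + 178\right) \left(34596 - 38464\right) = 45884 \left(-3868\right) = -177479312$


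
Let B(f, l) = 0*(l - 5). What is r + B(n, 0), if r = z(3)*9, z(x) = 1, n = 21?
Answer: 9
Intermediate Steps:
B(f, l) = 0 (B(f, l) = 0*(-5 + l) = 0)
r = 9 (r = 1*9 = 9)
r + B(n, 0) = 9 + 0 = 9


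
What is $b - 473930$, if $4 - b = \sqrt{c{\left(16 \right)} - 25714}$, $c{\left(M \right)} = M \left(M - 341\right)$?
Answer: $-473926 - i \sqrt{30914} \approx -4.7393 \cdot 10^{5} - 175.82 i$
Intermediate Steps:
$c{\left(M \right)} = M \left(-341 + M\right)$
$b = 4 - i \sqrt{30914}$ ($b = 4 - \sqrt{16 \left(-341 + 16\right) - 25714} = 4 - \sqrt{16 \left(-325\right) - 25714} = 4 - \sqrt{-5200 - 25714} = 4 - \sqrt{-30914} = 4 - i \sqrt{30914} \approx 4.0 - 175.82 i$)
$b - 473930 = \left(4 - i \sqrt{30914}\right) - 473930 = -473926 - i \sqrt{30914}$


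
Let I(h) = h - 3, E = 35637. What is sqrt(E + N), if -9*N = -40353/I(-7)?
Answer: sqrt(31669770)/30 ≈ 187.59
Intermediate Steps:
I(h) = -3 + h
N = -13451/30 (N = -(-13451)/(3*(-3 - 7)) = -(-13451)/(3*(-10)) = -(-13451)*(-1)/(3*10) = -1/9*40353/10 = -13451/30 ≈ -448.37)
sqrt(E + N) = sqrt(35637 - 13451/30) = sqrt(1055659/30) = sqrt(31669770)/30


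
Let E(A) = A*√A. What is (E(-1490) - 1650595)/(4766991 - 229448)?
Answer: -1650595/4537543 - 1490*I*√1490/4537543 ≈ -0.36376 - 0.012675*I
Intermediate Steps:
E(A) = A^(3/2)
(E(-1490) - 1650595)/(4766991 - 229448) = ((-1490)^(3/2) - 1650595)/(4766991 - 229448) = (-1490*I*√1490 - 1650595)/4537543 = (-1650595 - 1490*I*√1490)*(1/4537543) = -1650595/4537543 - 1490*I*√1490/4537543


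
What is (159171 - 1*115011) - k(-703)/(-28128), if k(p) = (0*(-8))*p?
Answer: 44160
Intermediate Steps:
k(p) = 0 (k(p) = 0*p = 0)
(159171 - 1*115011) - k(-703)/(-28128) = (159171 - 1*115011) - 0/(-28128) = (159171 - 115011) - 0*(-1)/28128 = 44160 - 1*0 = 44160 + 0 = 44160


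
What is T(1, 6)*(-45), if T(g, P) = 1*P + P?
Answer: -540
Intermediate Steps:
T(g, P) = 2*P (T(g, P) = P + P = 2*P)
T(1, 6)*(-45) = (2*6)*(-45) = 12*(-45) = -540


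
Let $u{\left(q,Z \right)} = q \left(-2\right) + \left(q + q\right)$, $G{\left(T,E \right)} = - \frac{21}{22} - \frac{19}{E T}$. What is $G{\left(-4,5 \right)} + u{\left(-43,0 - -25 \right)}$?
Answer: $- \frac{1}{220} \approx -0.0045455$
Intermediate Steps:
$G{\left(T,E \right)} = - \frac{21}{22} - \frac{19}{E T}$ ($G{\left(T,E \right)} = \left(-21\right) \frac{1}{22} - 19 \frac{1}{E T} = - \frac{21}{22} - \frac{19}{E T}$)
$u{\left(q,Z \right)} = 0$ ($u{\left(q,Z \right)} = - 2 q + 2 q = 0$)
$G{\left(-4,5 \right)} + u{\left(-43,0 - -25 \right)} = \left(- \frac{21}{22} - \frac{19}{5 \left(-4\right)}\right) + 0 = \left(- \frac{21}{22} - \frac{19}{5} \left(- \frac{1}{4}\right)\right) + 0 = \left(- \frac{21}{22} + \frac{19}{20}\right) + 0 = - \frac{1}{220} + 0 = - \frac{1}{220}$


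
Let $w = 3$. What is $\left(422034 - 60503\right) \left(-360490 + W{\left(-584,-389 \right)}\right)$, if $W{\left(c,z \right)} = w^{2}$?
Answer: $-130325056411$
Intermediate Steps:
$W{\left(c,z \right)} = 9$ ($W{\left(c,z \right)} = 3^{2} = 9$)
$\left(422034 - 60503\right) \left(-360490 + W{\left(-584,-389 \right)}\right) = \left(422034 - 60503\right) \left(-360490 + 9\right) = 361531 \left(-360481\right) = -130325056411$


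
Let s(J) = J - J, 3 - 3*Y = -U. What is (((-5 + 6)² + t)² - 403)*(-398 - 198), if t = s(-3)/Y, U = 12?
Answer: 239592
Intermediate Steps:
Y = 5 (Y = 1 - (-1)*12/3 = 1 - ⅓*(-12) = 1 + 4 = 5)
s(J) = 0
t = 0 (t = 0/5 = 0*(⅕) = 0)
(((-5 + 6)² + t)² - 403)*(-398 - 198) = (((-5 + 6)² + 0)² - 403)*(-398 - 198) = ((1² + 0)² - 403)*(-596) = ((1 + 0)² - 403)*(-596) = (1² - 403)*(-596) = (1 - 403)*(-596) = -402*(-596) = 239592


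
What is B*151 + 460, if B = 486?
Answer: 73846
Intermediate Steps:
B*151 + 460 = 486*151 + 460 = 73386 + 460 = 73846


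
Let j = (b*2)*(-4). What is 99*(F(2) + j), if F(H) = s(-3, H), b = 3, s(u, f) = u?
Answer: -2673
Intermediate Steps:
j = -24 (j = (3*2)*(-4) = 6*(-4) = -24)
F(H) = -3
99*(F(2) + j) = 99*(-3 - 24) = 99*(-27) = -2673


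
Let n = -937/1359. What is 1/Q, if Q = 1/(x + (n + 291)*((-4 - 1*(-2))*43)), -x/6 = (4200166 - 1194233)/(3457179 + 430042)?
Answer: -131916954876874/5282733339 ≈ -24971.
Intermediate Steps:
n = -937/1359 (n = -937*1/1359 = -937/1359 ≈ -0.68948)
x = -18035598/3887221 (x = -6*(4200166 - 1194233)/(3457179 + 430042) = -18035598/3887221 ≈ -4.6397)
Q = -5282733339/131916954876874 (Q = 1/(-18035598/3887221 + (-937/1359 + 291)*((-4 - 1*(-2))*43)) = 1/(-18035598/3887221 + 394532*((-4 + 2)*43)/1359) = 1/(-18035598/3887221 + 394532*(-2*43)/1359) = 1/(-18035598/3887221 + (394532/1359)*(-86)) = 1/(-18035598/3887221 - 33929752/1359) = 1/(-131916954876874/5282733339) = -5282733339/131916954876874 ≈ -4.0046e-5)
1/Q = 1/(-5282733339/131916954876874) = -131916954876874/5282733339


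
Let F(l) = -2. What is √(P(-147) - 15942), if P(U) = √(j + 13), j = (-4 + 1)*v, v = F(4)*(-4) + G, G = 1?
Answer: √(-15942 + I*√14) ≈ 0.015 + 126.26*I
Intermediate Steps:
v = 9 (v = -2*(-4) + 1 = 8 + 1 = 9)
j = -27 (j = (-4 + 1)*9 = -3*9 = -27)
P(U) = I*√14 (P(U) = √(-27 + 13) = √(-14) = I*√14)
√(P(-147) - 15942) = √(I*√14 - 15942) = √(-15942 + I*√14)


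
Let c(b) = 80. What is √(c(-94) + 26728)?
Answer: 2*√6702 ≈ 163.73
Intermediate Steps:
√(c(-94) + 26728) = √(80 + 26728) = √26808 = 2*√6702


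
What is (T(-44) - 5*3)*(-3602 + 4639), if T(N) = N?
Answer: -61183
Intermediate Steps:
(T(-44) - 5*3)*(-3602 + 4639) = (-44 - 5*3)*(-3602 + 4639) = (-44 - 15)*1037 = -59*1037 = -61183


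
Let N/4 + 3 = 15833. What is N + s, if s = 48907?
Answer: 112227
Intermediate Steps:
N = 63320 (N = -12 + 4*15833 = -12 + 63332 = 63320)
N + s = 63320 + 48907 = 112227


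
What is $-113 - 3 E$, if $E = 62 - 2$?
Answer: $-293$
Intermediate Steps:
$E = 60$
$-113 - 3 E = -113 - 180 = -293$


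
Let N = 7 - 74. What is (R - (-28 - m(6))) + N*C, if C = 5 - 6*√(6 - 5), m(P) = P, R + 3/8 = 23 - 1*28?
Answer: 765/8 ≈ 95.625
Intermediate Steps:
R = -43/8 (R = -3/8 + (23 - 1*28) = -3/8 + (23 - 28) = -3/8 - 5 = -43/8 ≈ -5.3750)
N = -67
C = -1 (C = 5 - 6*√1 = 5 - 6*1 = 5 - 6 = -1)
(R - (-28 - m(6))) + N*C = (-43/8 - (-28 - 1*6)) - 67*(-1) = (-43/8 - (-28 - 6)) + 67 = (-43/8 - 1*(-34)) + 67 = (-43/8 + 34) + 67 = 229/8 + 67 = 765/8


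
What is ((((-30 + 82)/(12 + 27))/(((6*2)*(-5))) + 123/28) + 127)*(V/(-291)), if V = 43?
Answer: -7117661/366660 ≈ -19.412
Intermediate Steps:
((((-30 + 82)/(12 + 27))/(((6*2)*(-5))) + 123/28) + 127)*(V/(-291)) = ((((-30 + 82)/(12 + 27))/(((6*2)*(-5))) + 123/28) + 127)*(43/(-291)) = (((52/39)/((12*(-5))) + 123*(1/28)) + 127)*(43*(-1/291)) = (((52*(1/39))/(-60) + 123/28) + 127)*(-43/291) = (((4/3)*(-1/60) + 123/28) + 127)*(-43/291) = ((-1/45 + 123/28) + 127)*(-43/291) = (5507/1260 + 127)*(-43/291) = (165527/1260)*(-43/291) = -7117661/366660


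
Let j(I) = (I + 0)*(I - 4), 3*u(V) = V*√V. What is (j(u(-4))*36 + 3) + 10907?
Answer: 10654 + 384*I ≈ 10654.0 + 384.0*I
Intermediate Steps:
u(V) = V^(3/2)/3 (u(V) = (V*√V)/3 = V^(3/2)/3)
j(I) = I*(-4 + I)
(j(u(-4))*36 + 3) + 10907 = ((((-4)^(3/2)/3)*(-4 + (-4)^(3/2)/3))*36 + 3) + 10907 = ((((-8*I)/3)*(-4 + (-8*I)/3))*36 + 3) + 10907 = (((-8*I/3)*(-4 - 8*I/3))*36 + 3) + 10907 = (-8*I*(-4 - 8*I/3)/3*36 + 3) + 10907 = (-96*I*(-4 - 8*I/3) + 3) + 10907 = (3 - 96*I*(-4 - 8*I/3)) + 10907 = 10910 - 96*I*(-4 - 8*I/3)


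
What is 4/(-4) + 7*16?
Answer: 111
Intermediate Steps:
4/(-4) + 7*16 = 4*(-¼) + 112 = -1 + 112 = 111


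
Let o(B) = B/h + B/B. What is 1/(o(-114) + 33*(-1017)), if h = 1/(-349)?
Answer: 1/6226 ≈ 0.00016062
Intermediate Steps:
h = -1/349 ≈ -0.0028653
o(B) = 1 - 349*B (o(B) = B/(-1/349) + B/B = B*(-349) + 1 = -349*B + 1 = 1 - 349*B)
1/(o(-114) + 33*(-1017)) = 1/((1 - 349*(-114)) + 33*(-1017)) = 1/((1 + 39786) - 33561) = 1/(39787 - 33561) = 1/6226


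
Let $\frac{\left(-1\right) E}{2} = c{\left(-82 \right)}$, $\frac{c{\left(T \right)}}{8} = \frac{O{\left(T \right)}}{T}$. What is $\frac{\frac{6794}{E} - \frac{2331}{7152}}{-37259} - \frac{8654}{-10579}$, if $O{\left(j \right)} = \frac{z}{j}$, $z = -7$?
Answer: $- \frac{447165336223}{44146251632} \approx -10.129$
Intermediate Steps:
$O{\left(j \right)} = - \frac{7}{j}$
$c{\left(T \right)} = - \frac{56}{T^{2}}$ ($c{\left(T \right)} = 8 \frac{\left(-7\right) \frac{1}{T}}{T} = 8 \left(- \frac{7}{T^{2}}\right) = - \frac{56}{T^{2}}$)
$E = \frac{28}{1681}$ ($E = - 2 \left(- \frac{56}{6724}\right) = - 2 \left(\left(-56\right) \frac{1}{6724}\right) = \left(-2\right) \left(- \frac{14}{1681}\right) = \frac{28}{1681} \approx 0.016657$)
$\frac{\frac{6794}{E} - \frac{2331}{7152}}{-37259} - \frac{8654}{-10579} = \frac{\frac{6794}{\frac{28}{1681}} - \frac{2331}{7152}}{-37259} - \frac{8654}{-10579} = \left(6794 \cdot \frac{1681}{28} - \frac{777}{2384}\right) \left(- \frac{1}{37259}\right) - - \frac{8654}{10579} = \left(\frac{5710357}{14} - \frac{777}{2384}\right) \left(- \frac{1}{37259}\right) + \frac{8654}{10579} = \frac{6806740105}{16688} \left(- \frac{1}{37259}\right) + \frac{8654}{10579} = - \frac{6806740105}{621778192} + \frac{8654}{10579} = - \frac{447165336223}{44146251632}$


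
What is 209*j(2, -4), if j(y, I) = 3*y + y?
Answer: 1672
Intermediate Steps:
j(y, I) = 4*y
209*j(2, -4) = 209*(4*2) = 209*8 = 1672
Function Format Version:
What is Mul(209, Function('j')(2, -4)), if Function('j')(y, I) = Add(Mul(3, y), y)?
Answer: 1672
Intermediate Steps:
Function('j')(y, I) = Mul(4, y)
Mul(209, Function('j')(2, -4)) = Mul(209, Mul(4, 2)) = Mul(209, 8) = 1672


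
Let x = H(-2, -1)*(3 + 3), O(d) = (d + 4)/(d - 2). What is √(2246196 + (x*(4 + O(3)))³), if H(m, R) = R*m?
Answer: 2*√1136541 ≈ 2132.2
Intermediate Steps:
O(d) = (4 + d)/(-2 + d)
x = 12 (x = (-1*(-2))*(3 + 3) = 2*6 = 12)
√(2246196 + (x*(4 + O(3)))³) = √(2246196 + (12*(4 + (4 + 3)/(-2 + 3)))³) = √(2246196 + (12*(4 + 7/1))³) = √(2246196 + (12*(4 + 1*7))³) = √(2246196 + (12*(4 + 7))³) = √(2246196 + (12*11)³) = √(2246196 + 132³) = √(2246196 + 2299968) = √4546164 = 2*√1136541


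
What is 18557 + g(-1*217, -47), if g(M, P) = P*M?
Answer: 28756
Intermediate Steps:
g(M, P) = M*P
18557 + g(-1*217, -47) = 18557 - 1*217*(-47) = 18557 - 217*(-47) = 18557 + 10199 = 28756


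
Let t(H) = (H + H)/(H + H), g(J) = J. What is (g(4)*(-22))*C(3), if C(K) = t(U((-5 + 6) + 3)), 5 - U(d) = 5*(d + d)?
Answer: -88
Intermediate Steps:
U(d) = 5 - 10*d (U(d) = 5 - 5*(d + d) = 5 - 5*2*d = 5 - 10*d)
t(H) = 1 (t(H) = (2*H)/((2*H)) = (2*H)*(1/(2*H)) = 1)
C(K) = 1
(g(4)*(-22))*C(3) = (4*(-22))*1 = -88*1 = -88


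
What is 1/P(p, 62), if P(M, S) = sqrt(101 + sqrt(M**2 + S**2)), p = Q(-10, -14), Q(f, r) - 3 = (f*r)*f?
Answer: 1/sqrt(101 + sqrt(1955453)) ≈ 0.025825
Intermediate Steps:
Q(f, r) = 3 + r*f**2 (Q(f, r) = 3 + (f*r)*f = 3 + r*f**2)
p = -1397 (p = 3 - 14*(-10)**2 = 3 - 14*100 = 3 - 1400 = -1397)
1/P(p, 62) = 1/(sqrt(101 + sqrt((-1397)**2 + 62**2))) = 1/(sqrt(101 + sqrt(1951609 + 3844))) = 1/(sqrt(101 + sqrt(1955453))) = 1/sqrt(101 + sqrt(1955453))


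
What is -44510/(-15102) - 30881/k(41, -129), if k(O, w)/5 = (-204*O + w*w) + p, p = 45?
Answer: 230949373/104732370 ≈ 2.2051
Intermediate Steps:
k(O, w) = 225 - 1020*O + 5*w² (k(O, w) = 5*((-204*O + w*w) + 45) = 5*((-204*O + w²) + 45) = 5*((w² - 204*O) + 45) = 5*(45 + w² - 204*O) = 225 - 1020*O + 5*w²)
-44510/(-15102) - 30881/k(41, -129) = -44510/(-15102) - 30881/(225 - 1020*41 + 5*(-129)²) = -44510*(-1/15102) - 30881/(225 - 41820 + 5*16641) = 22255/7551 - 30881/(225 - 41820 + 83205) = 22255/7551 - 30881/41610 = 230949373/104732370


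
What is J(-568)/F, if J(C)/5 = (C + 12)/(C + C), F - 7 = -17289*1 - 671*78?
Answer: -139/3954416 ≈ -3.5151e-5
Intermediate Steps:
F = -69620 (F = 7 + (-17289*1 - 671*78) = 7 + (-17289 - 1*52338) = 7 + (-17289 - 52338) = 7 - 69627 = -69620)
J(C) = 5*(12 + C)/(2*C) (J(C) = 5*((C + 12)/(C + C)) = 5*((12 + C)/((2*C))) = 5*((12 + C)*(1/(2*C))) = 5*((12 + C)/(2*C)) = 5*(12 + C)/(2*C))
J(-568)/F = (5/2 + 30/(-568))/(-69620) = (5/2 + 30*(-1/568))*(-1/69620) = (5/2 - 15/284)*(-1/69620) = (695/284)*(-1/69620) = -139/3954416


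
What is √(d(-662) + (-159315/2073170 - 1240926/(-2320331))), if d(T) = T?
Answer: I*√612332281906118221348018118/962088123854 ≈ 25.72*I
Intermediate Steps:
√(d(-662) + (-159315/2073170 - 1240926/(-2320331))) = √(-662 + (-159315/2073170 - 1240926/(-2320331))) = √(-662 + (-159315*1/2073170 - 1240926*(-1/2320331))) = √(-662 + (-31863/414634 + 1240926/2320331)) = √(-662 + 440597404431/962088123854) = √(-636461740586917/962088123854) = I*√612332281906118221348018118/962088123854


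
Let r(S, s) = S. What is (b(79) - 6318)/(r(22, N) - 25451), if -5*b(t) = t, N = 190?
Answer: 31669/127145 ≈ 0.24908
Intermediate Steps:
b(t) = -t/5
(b(79) - 6318)/(r(22, N) - 25451) = (-⅕*79 - 6318)/(22 - 25451) = (-79/5 - 6318)/(-25429) = -31669/5*(-1/25429) = 31669/127145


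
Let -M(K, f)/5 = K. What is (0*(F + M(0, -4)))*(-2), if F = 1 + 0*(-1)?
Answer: 0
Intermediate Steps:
F = 1 (F = 1 + 0 = 1)
M(K, f) = -5*K
(0*(F + M(0, -4)))*(-2) = (0*(1 - 5*0))*(-2) = (0*(1 + 0))*(-2) = (0*1)*(-2) = 0*(-2) = 0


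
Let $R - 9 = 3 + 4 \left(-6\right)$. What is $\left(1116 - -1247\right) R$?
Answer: $-28356$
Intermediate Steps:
$R = -12$ ($R = 9 + \left(3 + 4 \left(-6\right)\right) = 9 + \left(3 - 24\right) = 9 - 21 = -12$)
$\left(1116 - -1247\right) R = \left(1116 - -1247\right) \left(-12\right) = \left(1116 + 1247\right) \left(-12\right) = 2363 \left(-12\right) = -28356$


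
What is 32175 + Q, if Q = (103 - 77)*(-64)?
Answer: 30511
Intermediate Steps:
Q = -1664 (Q = 26*(-64) = -1664)
32175 + Q = 32175 - 1664 = 30511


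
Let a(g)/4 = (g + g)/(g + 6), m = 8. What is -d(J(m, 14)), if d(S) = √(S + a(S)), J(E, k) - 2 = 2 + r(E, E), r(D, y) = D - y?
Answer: -6*√5/5 ≈ -2.6833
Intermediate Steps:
J(E, k) = 4 (J(E, k) = 2 + (2 + (E - E)) = 2 + (2 + 0) = 2 + 2 = 4)
a(g) = 8*g/(6 + g) (a(g) = 4*((g + g)/(g + 6)) = 4*((2*g)/(6 + g)) = 4*(2*g/(6 + g)) = 8*g/(6 + g))
d(S) = √(S + 8*S/(6 + S))
-d(J(m, 14)) = -√(4*(14 + 4)/(6 + 4)) = -√(4*18/10) = -√(4*(⅒)*18) = -√(36/5) = -6*√5/5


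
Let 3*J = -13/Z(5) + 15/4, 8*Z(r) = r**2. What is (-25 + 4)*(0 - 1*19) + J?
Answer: 119659/300 ≈ 398.86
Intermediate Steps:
Z(r) = r**2/8
J = -41/300 (J = (-13/((1/8)*5**2) + 15/4)/3 = (-13/((1/8)*25) + 15*(1/4))/3 = (-13/25/8 + 15/4)/3 = (-13*8/25 + 15/4)/3 = (-104/25 + 15/4)/3 = (1/3)*(-41/100) = -41/300 ≈ -0.13667)
(-25 + 4)*(0 - 1*19) + J = (-25 + 4)*(0 - 1*19) - 41/300 = -21*(0 - 19) - 41/300 = -21*(-19) - 41/300 = 399 - 41/300 = 119659/300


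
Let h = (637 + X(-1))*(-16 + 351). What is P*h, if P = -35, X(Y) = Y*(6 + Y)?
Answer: -7410200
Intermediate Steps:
h = 211720 (h = (637 - (6 - 1))*(-16 + 351) = (637 - 1*5)*335 = (637 - 5)*335 = 632*335 = 211720)
P*h = -35*211720 = -7410200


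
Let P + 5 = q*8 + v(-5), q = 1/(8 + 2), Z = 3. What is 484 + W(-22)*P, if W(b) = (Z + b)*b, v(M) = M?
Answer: -16808/5 ≈ -3361.6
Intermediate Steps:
q = ⅒ (q = 1/10 = ⅒ ≈ 0.10000)
W(b) = b*(3 + b) (W(b) = (3 + b)*b = b*(3 + b))
P = -46/5 (P = -5 + ((⅒)*8 - 5) = -5 + (⅘ - 5) = -5 - 21/5 = -46/5 ≈ -9.2000)
484 + W(-22)*P = 484 - 22*(3 - 22)*(-46/5) = 484 - 22*(-19)*(-46/5) = 484 + 418*(-46/5) = 484 - 19228/5 = -16808/5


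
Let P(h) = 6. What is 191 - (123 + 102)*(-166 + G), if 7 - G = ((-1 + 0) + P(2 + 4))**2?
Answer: 41591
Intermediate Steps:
G = -18 (G = 7 - ((-1 + 0) + 6)**2 = 7 - (-1 + 6)**2 = 7 - 1*5**2 = 7 - 1*25 = 7 - 25 = -18)
191 - (123 + 102)*(-166 + G) = 191 - (123 + 102)*(-166 - 18) = 191 - 225*(-184) = 191 - 1*(-41400) = 191 + 41400 = 41591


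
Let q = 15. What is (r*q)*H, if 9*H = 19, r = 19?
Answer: 1805/3 ≈ 601.67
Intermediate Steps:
H = 19/9 (H = (⅑)*19 = 19/9 ≈ 2.1111)
(r*q)*H = (19*15)*(19/9) = 285*(19/9) = 1805/3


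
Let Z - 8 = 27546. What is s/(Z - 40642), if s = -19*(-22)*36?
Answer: -1881/1636 ≈ -1.1498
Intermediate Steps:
Z = 27554 (Z = 8 + 27546 = 27554)
s = 15048 (s = 418*36 = 15048)
s/(Z - 40642) = 15048/(27554 - 40642) = 15048/(-13088) = 15048*(-1/13088) = -1881/1636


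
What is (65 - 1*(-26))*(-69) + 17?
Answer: -6262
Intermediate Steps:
(65 - 1*(-26))*(-69) + 17 = (65 + 26)*(-69) + 17 = 91*(-69) + 17 = -6279 + 17 = -6262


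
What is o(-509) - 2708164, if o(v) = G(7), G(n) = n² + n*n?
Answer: -2708066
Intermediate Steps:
G(n) = 2*n² (G(n) = n² + n² = 2*n²)
o(v) = 98 (o(v) = 2*7² = 2*49 = 98)
o(-509) - 2708164 = 98 - 2708164 = -2708066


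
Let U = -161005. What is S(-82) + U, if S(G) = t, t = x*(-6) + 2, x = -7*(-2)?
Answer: -161087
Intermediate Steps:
x = 14
t = -82 (t = 14*(-6) + 2 = -84 + 2 = -82)
S(G) = -82
S(-82) + U = -82 - 161005 = -161087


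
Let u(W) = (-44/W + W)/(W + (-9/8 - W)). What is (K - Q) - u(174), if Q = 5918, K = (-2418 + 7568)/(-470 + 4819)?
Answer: -19622421784/3405267 ≈ -5762.4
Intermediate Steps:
K = 5150/4349 ≈ 1.1842
u(W) = -8*W/9 + 352/(9*W) (u(W) = (W - 44/W)/(W + (-9*⅛ - W)) = (W - 44/W)/(W + (-9/8 - W)) = (W - 44/W)/(-9/8) = (W - 44/W)*(-8/9) = -8*W/9 + 352/(9*W))
(K - Q) - u(174) = (5150/4349 - 1*5918) - 8*(44 - 1*174²)/(9*174) = (5150/4349 - 5918) - 8*(44 - 1*30276)/(9*174) = -25732232/4349 - 8*(44 - 30276)/(9*174) = -25732232/4349 - 8*(-30232)/(9*174) = -25732232/4349 - 1*(-120928/783) = -25732232/4349 + 120928/783 = -19622421784/3405267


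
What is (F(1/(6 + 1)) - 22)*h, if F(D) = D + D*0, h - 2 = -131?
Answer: 19737/7 ≈ 2819.6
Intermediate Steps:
h = -129 (h = 2 - 131 = -129)
F(D) = D (F(D) = D + 0 = D)
(F(1/(6 + 1)) - 22)*h = (1/(6 + 1) - 22)*(-129) = (1/7 - 22)*(-129) = (⅐ - 22)*(-129) = -153/7*(-129) = 19737/7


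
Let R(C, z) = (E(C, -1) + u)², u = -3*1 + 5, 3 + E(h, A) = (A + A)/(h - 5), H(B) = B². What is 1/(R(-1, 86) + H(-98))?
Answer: 9/86440 ≈ 0.00010412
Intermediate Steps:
E(h, A) = -3 + 2*A/(-5 + h) (E(h, A) = -3 + (A + A)/(h - 5) = -3 + (2*A)/(-5 + h) = -3 + 2*A/(-5 + h))
u = 2 (u = -3 + 5 = 2)
R(C, z) = (2 + (13 - 3*C)/(-5 + C))² (R(C, z) = ((15 - 3*C + 2*(-1))/(-5 + C) + 2)² = ((15 - 3*C - 2)/(-5 + C) + 2)² = ((13 - 3*C)/(-5 + C) + 2)² = (2 + (13 - 3*C)/(-5 + C))²)
1/(R(-1, 86) + H(-98)) = 1/((3 - 1*(-1))²/(-5 - 1)² + (-98)²) = 1/((3 + 1)²/(-6)² + 9604) = 1/((1/36)*4² + 9604) = 1/((1/36)*16 + 9604) = 1/(4/9 + 9604) = 1/(86440/9) = 9/86440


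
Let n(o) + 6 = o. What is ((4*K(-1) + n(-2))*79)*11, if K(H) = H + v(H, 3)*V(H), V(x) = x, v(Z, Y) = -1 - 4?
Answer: 6952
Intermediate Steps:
v(Z, Y) = -5
n(o) = -6 + o
K(H) = -4*H (K(H) = H - 5*H = -4*H)
((4*K(-1) + n(-2))*79)*11 = ((4*(-4*(-1)) + (-6 - 2))*79)*11 = ((4*4 - 8)*79)*11 = ((16 - 8)*79)*11 = (8*79)*11 = 632*11 = 6952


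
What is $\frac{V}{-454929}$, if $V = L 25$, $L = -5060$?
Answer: $\frac{126500}{454929} \approx 0.27807$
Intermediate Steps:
$V = -126500$ ($V = \left(-5060\right) 25 = -126500$)
$\frac{V}{-454929} = - \frac{126500}{-454929} = \left(-126500\right) \left(- \frac{1}{454929}\right) = \frac{126500}{454929}$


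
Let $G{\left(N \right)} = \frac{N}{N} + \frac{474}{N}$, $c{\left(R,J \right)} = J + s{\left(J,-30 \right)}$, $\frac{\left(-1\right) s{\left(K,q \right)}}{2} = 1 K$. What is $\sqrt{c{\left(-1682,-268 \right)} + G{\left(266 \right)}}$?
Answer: $\frac{\sqrt{4789862}}{133} \approx 16.455$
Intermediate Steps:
$s{\left(K,q \right)} = - 2 K$ ($s{\left(K,q \right)} = - 2 \cdot 1 K = - 2 K$)
$c{\left(R,J \right)} = - J$ ($c{\left(R,J \right)} = J - 2 J = - J$)
$G{\left(N \right)} = 1 + \frac{474}{N}$
$\sqrt{c{\left(-1682,-268 \right)} + G{\left(266 \right)}} = \sqrt{\left(-1\right) \left(-268\right) + \frac{474 + 266}{266}} = \sqrt{268 + \frac{1}{266} \cdot 740} = \sqrt{268 + \frac{370}{133}} = \sqrt{\frac{36014}{133}} = \frac{\sqrt{4789862}}{133}$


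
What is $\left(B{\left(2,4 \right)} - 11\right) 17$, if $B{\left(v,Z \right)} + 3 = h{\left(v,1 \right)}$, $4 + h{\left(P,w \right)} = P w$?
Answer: $-272$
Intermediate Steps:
$h{\left(P,w \right)} = -4 + P w$
$B{\left(v,Z \right)} = -7 + v$ ($B{\left(v,Z \right)} = -3 + \left(-4 + v 1\right) = -3 + \left(-4 + v\right) = -7 + v$)
$\left(B{\left(2,4 \right)} - 11\right) 17 = \left(\left(-7 + 2\right) - 11\right) 17 = \left(-5 - 11\right) 17 = \left(-16\right) 17 = -272$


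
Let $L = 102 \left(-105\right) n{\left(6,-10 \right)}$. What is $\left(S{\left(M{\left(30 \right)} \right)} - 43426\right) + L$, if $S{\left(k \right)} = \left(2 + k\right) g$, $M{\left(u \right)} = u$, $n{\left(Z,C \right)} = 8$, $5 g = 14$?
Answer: $- \frac{645082}{5} \approx -1.2902 \cdot 10^{5}$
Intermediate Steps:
$g = \frac{14}{5}$ ($g = \frac{1}{5} \cdot 14 = \frac{14}{5} \approx 2.8$)
$S{\left(k \right)} = \frac{28}{5} + \frac{14 k}{5}$ ($S{\left(k \right)} = \left(2 + k\right) \frac{14}{5} = \frac{28}{5} + \frac{14 k}{5}$)
$L = -85680$ ($L = 102 \left(-105\right) 8 = \left(-10710\right) 8 = -85680$)
$\left(S{\left(M{\left(30 \right)} \right)} - 43426\right) + L = \left(\left(\frac{28}{5} + \frac{14}{5} \cdot 30\right) - 43426\right) - 85680 = \left(\left(\frac{28}{5} + 84\right) - 43426\right) - 85680 = \left(\frac{448}{5} - 43426\right) - 85680 = - \frac{216682}{5} - 85680 = - \frac{645082}{5}$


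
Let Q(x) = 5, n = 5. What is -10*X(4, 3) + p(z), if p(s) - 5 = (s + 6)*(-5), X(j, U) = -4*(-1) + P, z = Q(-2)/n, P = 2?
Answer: -90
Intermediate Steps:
z = 1 (z = 5/5 = 5*(⅕) = 1)
X(j, U) = 6 (X(j, U) = -4*(-1) + 2 = 4 + 2 = 6)
p(s) = -25 - 5*s (p(s) = 5 + (s + 6)*(-5) = 5 + (6 + s)*(-5) = 5 + (-30 - 5*s) = -25 - 5*s)
-10*X(4, 3) + p(z) = -10*6 + (-25 - 5*1) = -60 + (-25 - 5) = -60 - 30 = -90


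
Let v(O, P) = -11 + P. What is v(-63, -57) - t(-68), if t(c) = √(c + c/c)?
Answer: -68 - I*√67 ≈ -68.0 - 8.1853*I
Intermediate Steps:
t(c) = √(1 + c) (t(c) = √(c + 1) = √(1 + c))
v(-63, -57) - t(-68) = (-11 - 57) - √(1 - 68) = -68 - √(-67) = -68 - I*√67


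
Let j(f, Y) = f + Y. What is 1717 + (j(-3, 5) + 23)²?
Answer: 2342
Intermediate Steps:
j(f, Y) = Y + f
1717 + (j(-3, 5) + 23)² = 1717 + ((5 - 3) + 23)² = 1717 + (2 + 23)² = 1717 + 25² = 1717 + 625 = 2342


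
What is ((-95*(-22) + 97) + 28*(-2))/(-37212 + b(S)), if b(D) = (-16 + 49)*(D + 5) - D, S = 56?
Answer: -2131/35255 ≈ -0.060445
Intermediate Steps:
b(D) = 165 + 32*D (b(D) = 33*(5 + D) - D = (165 + 33*D) - D = 165 + 32*D)
((-95*(-22) + 97) + 28*(-2))/(-37212 + b(S)) = ((-95*(-22) + 97) + 28*(-2))/(-37212 + (165 + 32*56)) = ((2090 + 97) - 56)/(-37212 + (165 + 1792)) = (2187 - 56)/(-37212 + 1957) = 2131/(-35255) = 2131*(-1/35255) = -2131/35255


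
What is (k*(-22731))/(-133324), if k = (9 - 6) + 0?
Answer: 68193/133324 ≈ 0.51148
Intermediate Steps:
k = 3 (k = 3 + 0 = 3)
(k*(-22731))/(-133324) = (3*(-22731))/(-133324) = -68193*(-1/133324) = 68193/133324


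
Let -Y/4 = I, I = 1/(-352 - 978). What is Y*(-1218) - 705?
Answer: -67323/95 ≈ -708.66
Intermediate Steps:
I = -1/1330 (I = 1/(-1330) = -1/1330 ≈ -0.00075188)
Y = 2/665 (Y = -4*(-1/1330) = 2/665 ≈ 0.0030075)
Y*(-1218) - 705 = (2/665)*(-1218) - 705 = -348/95 - 705 = -67323/95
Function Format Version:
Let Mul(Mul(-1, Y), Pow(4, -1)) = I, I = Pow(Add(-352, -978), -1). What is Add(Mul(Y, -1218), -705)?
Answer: Rational(-67323, 95) ≈ -708.66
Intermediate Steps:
I = Rational(-1, 1330) (I = Pow(-1330, -1) = Rational(-1, 1330) ≈ -0.00075188)
Y = Rational(2, 665) (Y = Mul(-4, Rational(-1, 1330)) = Rational(2, 665) ≈ 0.0030075)
Add(Mul(Y, -1218), -705) = Add(Mul(Rational(2, 665), -1218), -705) = Add(Rational(-348, 95), -705) = Rational(-67323, 95)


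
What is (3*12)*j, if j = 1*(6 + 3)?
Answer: 324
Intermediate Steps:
j = 9 (j = 1*9 = 9)
(3*12)*j = (3*12)*9 = 36*9 = 324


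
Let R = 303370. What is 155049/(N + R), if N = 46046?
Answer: 51683/116472 ≈ 0.44374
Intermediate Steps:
155049/(N + R) = 155049/(46046 + 303370) = 155049/349416 = 155049*(1/349416) = 51683/116472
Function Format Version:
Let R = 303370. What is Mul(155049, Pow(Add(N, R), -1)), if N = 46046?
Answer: Rational(51683, 116472) ≈ 0.44374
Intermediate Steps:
Mul(155049, Pow(Add(N, R), -1)) = Mul(155049, Pow(Add(46046, 303370), -1)) = Mul(155049, Pow(349416, -1)) = Mul(155049, Rational(1, 349416)) = Rational(51683, 116472)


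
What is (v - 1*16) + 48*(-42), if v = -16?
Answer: -2048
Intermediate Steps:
(v - 1*16) + 48*(-42) = (-16 - 1*16) + 48*(-42) = (-16 - 16) - 2016 = -32 - 2016 = -2048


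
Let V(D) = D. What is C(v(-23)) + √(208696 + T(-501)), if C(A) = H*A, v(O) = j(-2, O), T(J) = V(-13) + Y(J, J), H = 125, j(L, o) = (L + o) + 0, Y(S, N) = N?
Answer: -3125 + √208182 ≈ -2668.7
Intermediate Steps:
j(L, o) = L + o
T(J) = -13 + J
v(O) = -2 + O
C(A) = 125*A
C(v(-23)) + √(208696 + T(-501)) = 125*(-2 - 23) + √(208696 + (-13 - 501)) = 125*(-25) + √(208696 - 514) = -3125 + √208182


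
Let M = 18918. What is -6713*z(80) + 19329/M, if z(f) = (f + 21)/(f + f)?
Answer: -2137259549/504480 ≈ -4236.6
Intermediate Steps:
z(f) = (21 + f)/(2*f) (z(f) = (21 + f)/((2*f)) = (21 + f)*(1/(2*f)) = (21 + f)/(2*f))
-6713*z(80) + 19329/M = -6713*(½)*(21 + 80)/80 + 19329/18918 = -6713*(½)*(1/80)*101 + 19329*(1/18918) = -6713/(1/(101/160)) + 6443/6306 = -6713/160/101 + 6443/6306 = -6713*101/160 + 6443/6306 = -678013/160 + 6443/6306 = -2137259549/504480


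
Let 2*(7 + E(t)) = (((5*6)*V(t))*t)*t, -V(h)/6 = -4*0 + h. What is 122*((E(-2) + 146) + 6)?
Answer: 105530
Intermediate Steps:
V(h) = -6*h (V(h) = -6*(-4*0 + h) = -6*(0 + h) = -6*h)
E(t) = -7 - 90*t**3 (E(t) = -7 + ((((5*6)*(-6*t))*t)*t)/2 = -7 + (((30*(-6*t))*t)*t)/2 = -7 + (((-180*t)*t)*t)/2 = -7 + ((-180*t**2)*t)/2 = -7 + (-180*t**3)/2 = -7 - 90*t**3)
122*((E(-2) + 146) + 6) = 122*(((-7 - 90*(-2)**3) + 146) + 6) = 122*(((-7 - 90*(-8)) + 146) + 6) = 122*(((-7 + 720) + 146) + 6) = 122*((713 + 146) + 6) = 122*(859 + 6) = 122*865 = 105530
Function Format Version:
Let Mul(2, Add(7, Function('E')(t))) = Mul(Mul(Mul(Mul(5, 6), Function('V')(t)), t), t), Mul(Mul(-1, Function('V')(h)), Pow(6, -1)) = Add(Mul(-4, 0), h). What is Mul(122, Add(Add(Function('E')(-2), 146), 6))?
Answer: 105530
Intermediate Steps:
Function('V')(h) = Mul(-6, h) (Function('V')(h) = Mul(-6, Add(Mul(-4, 0), h)) = Mul(-6, Add(0, h)) = Mul(-6, h))
Function('E')(t) = Add(-7, Mul(-90, Pow(t, 3))) (Function('E')(t) = Add(-7, Mul(Rational(1, 2), Mul(Mul(Mul(Mul(5, 6), Mul(-6, t)), t), t))) = Add(-7, Mul(Rational(1, 2), Mul(Mul(Mul(30, Mul(-6, t)), t), t))) = Add(-7, Mul(Rational(1, 2), Mul(Mul(Mul(-180, t), t), t))) = Add(-7, Mul(Rational(1, 2), Mul(Mul(-180, Pow(t, 2)), t))) = Add(-7, Mul(Rational(1, 2), Mul(-180, Pow(t, 3)))) = Add(-7, Mul(-90, Pow(t, 3))))
Mul(122, Add(Add(Function('E')(-2), 146), 6)) = Mul(122, Add(Add(Add(-7, Mul(-90, Pow(-2, 3))), 146), 6)) = Mul(122, Add(Add(Add(-7, Mul(-90, -8)), 146), 6)) = Mul(122, Add(Add(Add(-7, 720), 146), 6)) = Mul(122, Add(Add(713, 146), 6)) = Mul(122, Add(859, 6)) = Mul(122, 865) = 105530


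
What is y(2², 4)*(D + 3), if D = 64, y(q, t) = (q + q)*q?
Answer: 2144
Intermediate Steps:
y(q, t) = 2*q² (y(q, t) = (2*q)*q = 2*q²)
y(2², 4)*(D + 3) = (2*(2²)²)*(64 + 3) = (2*4²)*67 = (2*16)*67 = 32*67 = 2144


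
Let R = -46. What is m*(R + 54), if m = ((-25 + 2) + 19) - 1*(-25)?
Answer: 168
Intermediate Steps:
m = 21 (m = (-23 + 19) + 25 = -4 + 25 = 21)
m*(R + 54) = 21*(-46 + 54) = 21*8 = 168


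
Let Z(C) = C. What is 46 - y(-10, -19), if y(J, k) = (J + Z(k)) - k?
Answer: 56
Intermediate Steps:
y(J, k) = J (y(J, k) = (J + k) - k = J)
46 - y(-10, -19) = 46 - 1*(-10) = 46 + 10 = 56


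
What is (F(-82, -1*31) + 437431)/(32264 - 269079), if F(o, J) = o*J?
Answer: -439973/236815 ≈ -1.8579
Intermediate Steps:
F(o, J) = J*o
(F(-82, -1*31) + 437431)/(32264 - 269079) = (-1*31*(-82) + 437431)/(32264 - 269079) = (-31*(-82) + 437431)/(-236815) = (2542 + 437431)*(-1/236815) = 439973*(-1/236815) = -439973/236815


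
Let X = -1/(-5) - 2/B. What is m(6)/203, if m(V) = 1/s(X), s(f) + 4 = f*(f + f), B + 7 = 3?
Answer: -50/30653 ≈ -0.0016312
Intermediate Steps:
B = -4 (B = -7 + 3 = -4)
X = 7/10 (X = -1/(-5) - 2/(-4) = -1*(-1/5) - 2*(-1/4) = 1/5 + 1/2 = 7/10 ≈ 0.70000)
s(f) = -4 + 2*f**2 (s(f) = -4 + f*(f + f) = -4 + f*(2*f) = -4 + 2*f**2)
m(V) = -50/151 (m(V) = 1/(-4 + 2*(7/10)**2) = 1/(-4 + 2*(49/100)) = 1/(-4 + 49/50) = 1/(-151/50) = -50/151)
m(6)/203 = -50/151/203 = -50/151*1/203 = -50/30653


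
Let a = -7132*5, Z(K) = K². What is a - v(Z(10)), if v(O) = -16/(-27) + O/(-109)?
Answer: -104946424/2943 ≈ -35660.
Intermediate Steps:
v(O) = 16/27 - O/109 (v(O) = -16*(-1/27) + O*(-1/109) = 16/27 - O/109)
a = -35660
a - v(Z(10)) = -35660 - (16/27 - 1/109*10²) = -35660 - (16/27 - 1/109*100) = -35660 - (16/27 - 100/109) = -35660 - 1*(-956/2943) = -35660 + 956/2943 = -104946424/2943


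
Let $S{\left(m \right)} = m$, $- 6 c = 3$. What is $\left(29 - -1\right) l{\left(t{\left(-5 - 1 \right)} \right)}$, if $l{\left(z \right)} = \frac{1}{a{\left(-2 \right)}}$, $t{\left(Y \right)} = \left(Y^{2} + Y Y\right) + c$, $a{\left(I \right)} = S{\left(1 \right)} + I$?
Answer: $-30$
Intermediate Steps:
$c = - \frac{1}{2}$ ($c = \left(- \frac{1}{6}\right) 3 = - \frac{1}{2} \approx -0.5$)
$a{\left(I \right)} = 1 + I$
$t{\left(Y \right)} = - \frac{1}{2} + 2 Y^{2}$ ($t{\left(Y \right)} = \left(Y^{2} + Y Y\right) - \frac{1}{2} = \left(Y^{2} + Y^{2}\right) - \frac{1}{2} = 2 Y^{2} - \frac{1}{2} = - \frac{1}{2} + 2 Y^{2}$)
$l{\left(z \right)} = -1$ ($l{\left(z \right)} = \frac{1}{1 - 2} = \frac{1}{-1} = -1$)
$\left(29 - -1\right) l{\left(t{\left(-5 - 1 \right)} \right)} = \left(29 - -1\right) \left(-1\right) = \left(29 + 1\right) \left(-1\right) = 30 \left(-1\right) = -30$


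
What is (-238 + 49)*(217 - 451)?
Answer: 44226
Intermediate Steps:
(-238 + 49)*(217 - 451) = -189*(-234) = 44226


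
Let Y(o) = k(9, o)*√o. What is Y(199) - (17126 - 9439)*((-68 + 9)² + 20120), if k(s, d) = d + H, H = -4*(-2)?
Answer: -181420887 + 207*√199 ≈ -1.8142e+8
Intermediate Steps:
H = 8
k(s, d) = 8 + d (k(s, d) = d + 8 = 8 + d)
Y(o) = √o*(8 + o) (Y(o) = (8 + o)*√o = √o*(8 + o))
Y(199) - (17126 - 9439)*((-68 + 9)² + 20120) = √199*(8 + 199) - (17126 - 9439)*((-68 + 9)² + 20120) = √199*207 - 7687*((-59)² + 20120) = 207*√199 - 7687*(3481 + 20120) = 207*√199 - 7687*23601 = 207*√199 - 1*181420887 = 207*√199 - 181420887 = -181420887 + 207*√199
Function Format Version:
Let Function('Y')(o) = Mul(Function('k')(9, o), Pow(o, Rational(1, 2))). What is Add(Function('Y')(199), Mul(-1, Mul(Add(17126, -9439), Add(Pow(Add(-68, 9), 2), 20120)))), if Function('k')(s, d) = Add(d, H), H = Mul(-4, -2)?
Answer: Add(-181420887, Mul(207, Pow(199, Rational(1, 2)))) ≈ -1.8142e+8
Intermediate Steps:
H = 8
Function('k')(s, d) = Add(8, d) (Function('k')(s, d) = Add(d, 8) = Add(8, d))
Function('Y')(o) = Mul(Pow(o, Rational(1, 2)), Add(8, o)) (Function('Y')(o) = Mul(Add(8, o), Pow(o, Rational(1, 2))) = Mul(Pow(o, Rational(1, 2)), Add(8, o)))
Add(Function('Y')(199), Mul(-1, Mul(Add(17126, -9439), Add(Pow(Add(-68, 9), 2), 20120)))) = Add(Mul(Pow(199, Rational(1, 2)), Add(8, 199)), Mul(-1, Mul(Add(17126, -9439), Add(Pow(Add(-68, 9), 2), 20120)))) = Add(Mul(Pow(199, Rational(1, 2)), 207), Mul(-1, Mul(7687, Add(Pow(-59, 2), 20120)))) = Add(Mul(207, Pow(199, Rational(1, 2))), Mul(-1, Mul(7687, Add(3481, 20120)))) = Add(Mul(207, Pow(199, Rational(1, 2))), Mul(-1, Mul(7687, 23601))) = Add(Mul(207, Pow(199, Rational(1, 2))), Mul(-1, 181420887)) = Add(Mul(207, Pow(199, Rational(1, 2))), -181420887) = Add(-181420887, Mul(207, Pow(199, Rational(1, 2))))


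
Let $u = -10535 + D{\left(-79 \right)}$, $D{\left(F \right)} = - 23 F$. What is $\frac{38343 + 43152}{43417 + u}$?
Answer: $\frac{81495}{34699} \approx 2.3486$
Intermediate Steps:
$u = -8718$ ($u = -10535 - -1817 = -10535 + 1817 = -8718$)
$\frac{38343 + 43152}{43417 + u} = \frac{38343 + 43152}{43417 - 8718} = \frac{81495}{34699}$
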